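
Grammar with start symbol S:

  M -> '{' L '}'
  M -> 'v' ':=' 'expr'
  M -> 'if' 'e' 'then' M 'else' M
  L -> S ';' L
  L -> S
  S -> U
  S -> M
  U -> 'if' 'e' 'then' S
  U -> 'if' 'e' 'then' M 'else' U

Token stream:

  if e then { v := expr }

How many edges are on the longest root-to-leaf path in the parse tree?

[S [U if e then [S [M { [L [S [M v := expr]]] }]]]]

7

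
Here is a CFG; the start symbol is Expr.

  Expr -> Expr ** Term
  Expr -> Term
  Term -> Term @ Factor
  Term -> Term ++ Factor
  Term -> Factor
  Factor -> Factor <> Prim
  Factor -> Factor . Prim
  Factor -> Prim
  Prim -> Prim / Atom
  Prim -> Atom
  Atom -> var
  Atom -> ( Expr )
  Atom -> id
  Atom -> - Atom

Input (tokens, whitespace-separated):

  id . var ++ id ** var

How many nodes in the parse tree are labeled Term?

3

[Expr [Expr [Term [Term [Factor [Factor [Prim [Atom id]]] . [Prim [Atom var]]]] ++ [Factor [Prim [Atom id]]]]] ** [Term [Factor [Prim [Atom var]]]]]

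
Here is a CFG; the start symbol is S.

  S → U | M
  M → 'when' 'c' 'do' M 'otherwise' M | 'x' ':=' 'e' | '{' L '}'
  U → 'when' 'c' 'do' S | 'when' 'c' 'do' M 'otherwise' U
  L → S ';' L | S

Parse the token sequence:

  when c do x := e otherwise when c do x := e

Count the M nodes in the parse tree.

[S [U when c do [M x := e] otherwise [U when c do [S [M x := e]]]]]

2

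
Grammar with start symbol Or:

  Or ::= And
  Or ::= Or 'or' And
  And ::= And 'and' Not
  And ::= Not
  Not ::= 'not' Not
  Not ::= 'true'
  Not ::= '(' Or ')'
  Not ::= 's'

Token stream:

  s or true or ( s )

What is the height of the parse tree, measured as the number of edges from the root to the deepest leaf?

6

[Or [Or [Or [And [Not s]]] or [And [Not true]]] or [And [Not ( [Or [And [Not s]]] )]]]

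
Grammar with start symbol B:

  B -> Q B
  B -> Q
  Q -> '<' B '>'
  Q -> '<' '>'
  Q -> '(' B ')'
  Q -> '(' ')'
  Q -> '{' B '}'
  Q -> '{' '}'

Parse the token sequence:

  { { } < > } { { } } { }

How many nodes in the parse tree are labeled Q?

6

[B [Q { [B [Q { }] [B [Q < >]]] }] [B [Q { [B [Q { }]] }] [B [Q { }]]]]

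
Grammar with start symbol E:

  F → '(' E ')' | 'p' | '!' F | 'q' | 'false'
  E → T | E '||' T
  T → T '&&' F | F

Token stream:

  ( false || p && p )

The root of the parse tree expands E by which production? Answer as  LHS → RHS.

E → T

[E [T [F ( [E [E [T [F false]]] || [T [T [F p]] && [F p]]] )]]]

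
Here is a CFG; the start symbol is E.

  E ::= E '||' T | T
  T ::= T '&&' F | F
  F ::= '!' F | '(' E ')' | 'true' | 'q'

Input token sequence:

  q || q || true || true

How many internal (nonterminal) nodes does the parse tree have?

12

[E [E [E [E [T [F q]]] || [T [F q]]] || [T [F true]]] || [T [F true]]]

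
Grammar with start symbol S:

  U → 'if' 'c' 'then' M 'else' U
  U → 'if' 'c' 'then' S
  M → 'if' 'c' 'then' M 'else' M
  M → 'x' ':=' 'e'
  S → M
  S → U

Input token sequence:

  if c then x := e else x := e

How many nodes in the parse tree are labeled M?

[S [M if c then [M x := e] else [M x := e]]]

3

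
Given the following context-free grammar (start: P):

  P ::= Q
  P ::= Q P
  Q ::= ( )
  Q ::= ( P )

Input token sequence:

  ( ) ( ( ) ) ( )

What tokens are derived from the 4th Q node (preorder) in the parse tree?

( )

[P [Q ( )] [P [Q ( [P [Q ( )]] )] [P [Q ( )]]]]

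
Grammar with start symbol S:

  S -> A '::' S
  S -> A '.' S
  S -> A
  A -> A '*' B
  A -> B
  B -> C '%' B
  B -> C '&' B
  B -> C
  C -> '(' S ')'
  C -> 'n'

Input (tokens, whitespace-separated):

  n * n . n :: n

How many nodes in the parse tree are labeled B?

[S [A [A [B [C n]]] * [B [C n]]] . [S [A [B [C n]]] :: [S [A [B [C n]]]]]]

4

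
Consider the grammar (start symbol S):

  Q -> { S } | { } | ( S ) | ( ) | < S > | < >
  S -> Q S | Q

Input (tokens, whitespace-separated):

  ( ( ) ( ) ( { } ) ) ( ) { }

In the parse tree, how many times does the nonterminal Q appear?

7

[S [Q ( [S [Q ( )] [S [Q ( )] [S [Q ( [S [Q { }]] )]]]] )] [S [Q ( )] [S [Q { }]]]]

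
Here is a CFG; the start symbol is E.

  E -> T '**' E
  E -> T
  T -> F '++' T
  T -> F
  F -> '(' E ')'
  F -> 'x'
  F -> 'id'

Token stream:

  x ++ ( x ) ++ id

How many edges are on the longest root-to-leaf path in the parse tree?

[E [T [F x] ++ [T [F ( [E [T [F x]]] )] ++ [T [F id]]]]]

7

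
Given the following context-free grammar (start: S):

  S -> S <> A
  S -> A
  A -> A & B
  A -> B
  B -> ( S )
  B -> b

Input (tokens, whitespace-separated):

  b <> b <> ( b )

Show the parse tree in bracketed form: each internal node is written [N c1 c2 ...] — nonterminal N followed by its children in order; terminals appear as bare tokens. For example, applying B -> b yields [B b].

[S [S [S [A [B b]]] <> [A [B b]]] <> [A [B ( [S [A [B b]]] )]]]

S
S <> A
S <> A <> A
A <> A <> A
B <> A <> A
b <> A <> A
b <> B <> A
b <> b <> A
b <> b <> B
b <> b <> ( S )
b <> b <> ( A )
b <> b <> ( B )
b <> b <> ( b )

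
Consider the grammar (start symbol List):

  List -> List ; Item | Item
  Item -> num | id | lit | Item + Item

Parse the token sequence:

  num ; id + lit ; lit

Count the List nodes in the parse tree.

3

[List [List [List [Item num]] ; [Item [Item id] + [Item lit]]] ; [Item lit]]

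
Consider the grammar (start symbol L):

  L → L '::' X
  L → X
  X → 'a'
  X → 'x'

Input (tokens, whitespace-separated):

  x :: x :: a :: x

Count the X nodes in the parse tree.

[L [L [L [L [X x]] :: [X x]] :: [X a]] :: [X x]]

4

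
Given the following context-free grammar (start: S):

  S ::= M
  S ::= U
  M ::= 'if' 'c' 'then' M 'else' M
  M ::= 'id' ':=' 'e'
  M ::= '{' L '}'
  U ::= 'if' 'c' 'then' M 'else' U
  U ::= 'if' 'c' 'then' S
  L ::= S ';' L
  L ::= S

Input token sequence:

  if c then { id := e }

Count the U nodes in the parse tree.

[S [U if c then [S [M { [L [S [M id := e]]] }]]]]

1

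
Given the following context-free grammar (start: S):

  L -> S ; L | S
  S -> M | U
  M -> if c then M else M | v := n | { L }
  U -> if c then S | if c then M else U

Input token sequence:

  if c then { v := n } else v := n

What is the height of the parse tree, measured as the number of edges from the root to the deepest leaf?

[S [M if c then [M { [L [S [M v := n]]] }] else [M v := n]]]

6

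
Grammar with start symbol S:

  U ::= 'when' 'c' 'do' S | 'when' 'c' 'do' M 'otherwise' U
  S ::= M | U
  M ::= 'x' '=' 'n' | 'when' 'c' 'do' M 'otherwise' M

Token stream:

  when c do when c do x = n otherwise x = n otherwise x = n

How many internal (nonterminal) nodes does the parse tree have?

[S [M when c do [M when c do [M x = n] otherwise [M x = n]] otherwise [M x = n]]]

6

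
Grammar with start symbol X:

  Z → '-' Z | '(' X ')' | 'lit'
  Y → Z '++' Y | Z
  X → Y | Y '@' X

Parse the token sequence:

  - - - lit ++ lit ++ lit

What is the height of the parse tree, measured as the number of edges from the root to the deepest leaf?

[X [Y [Z - [Z - [Z - [Z lit]]]] ++ [Y [Z lit] ++ [Y [Z lit]]]]]

6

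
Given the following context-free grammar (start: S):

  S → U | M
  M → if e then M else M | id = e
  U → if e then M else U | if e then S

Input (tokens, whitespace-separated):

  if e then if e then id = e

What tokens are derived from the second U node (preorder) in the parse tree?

[S [U if e then [S [U if e then [S [M id = e]]]]]]

if e then id = e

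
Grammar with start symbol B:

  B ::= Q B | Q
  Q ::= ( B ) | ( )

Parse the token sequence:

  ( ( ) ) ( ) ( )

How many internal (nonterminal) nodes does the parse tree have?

8

[B [Q ( [B [Q ( )]] )] [B [Q ( )] [B [Q ( )]]]]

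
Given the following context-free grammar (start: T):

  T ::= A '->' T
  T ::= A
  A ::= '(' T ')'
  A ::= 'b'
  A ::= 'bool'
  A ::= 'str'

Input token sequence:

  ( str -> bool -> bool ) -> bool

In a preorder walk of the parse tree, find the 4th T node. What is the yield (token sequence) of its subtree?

bool

[T [A ( [T [A str] -> [T [A bool] -> [T [A bool]]]] )] -> [T [A bool]]]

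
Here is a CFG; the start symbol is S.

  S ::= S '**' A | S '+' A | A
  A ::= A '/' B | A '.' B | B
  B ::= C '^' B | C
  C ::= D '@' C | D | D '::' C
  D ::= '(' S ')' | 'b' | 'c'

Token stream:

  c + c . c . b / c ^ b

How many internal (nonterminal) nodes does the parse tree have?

25

[S [S [A [B [C [D c]]]]] + [A [A [A [A [B [C [D c]]]] . [B [C [D c]]]] . [B [C [D b]]]] / [B [C [D c]] ^ [B [C [D b]]]]]]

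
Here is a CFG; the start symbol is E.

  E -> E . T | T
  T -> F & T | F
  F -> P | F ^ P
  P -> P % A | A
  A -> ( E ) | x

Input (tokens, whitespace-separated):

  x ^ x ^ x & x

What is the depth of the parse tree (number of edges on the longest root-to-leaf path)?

[E [T [F [F [F [P [A x]]] ^ [P [A x]]] ^ [P [A x]]] & [T [F [P [A x]]]]]]

7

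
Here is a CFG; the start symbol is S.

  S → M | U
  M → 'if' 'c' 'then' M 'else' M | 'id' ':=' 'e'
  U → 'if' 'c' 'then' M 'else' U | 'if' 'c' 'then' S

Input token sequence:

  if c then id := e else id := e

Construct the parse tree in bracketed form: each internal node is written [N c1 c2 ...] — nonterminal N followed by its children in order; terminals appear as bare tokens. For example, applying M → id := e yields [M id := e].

[S [M if c then [M id := e] else [M id := e]]]

S
M
if c then M else M
if c then id := e else M
if c then id := e else id := e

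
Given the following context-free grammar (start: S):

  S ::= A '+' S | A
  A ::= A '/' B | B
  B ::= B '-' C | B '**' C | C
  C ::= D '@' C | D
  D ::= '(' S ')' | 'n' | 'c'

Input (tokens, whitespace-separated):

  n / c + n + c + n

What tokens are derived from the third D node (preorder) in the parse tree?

n

[S [A [A [B [C [D n]]]] / [B [C [D c]]]] + [S [A [B [C [D n]]]] + [S [A [B [C [D c]]]] + [S [A [B [C [D n]]]]]]]]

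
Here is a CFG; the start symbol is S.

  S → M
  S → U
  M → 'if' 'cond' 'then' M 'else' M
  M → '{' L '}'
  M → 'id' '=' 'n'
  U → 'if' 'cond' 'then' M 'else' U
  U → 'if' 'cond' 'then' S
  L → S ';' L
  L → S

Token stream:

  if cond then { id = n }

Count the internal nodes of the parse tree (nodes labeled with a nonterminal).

[S [U if cond then [S [M { [L [S [M id = n]]] }]]]]

7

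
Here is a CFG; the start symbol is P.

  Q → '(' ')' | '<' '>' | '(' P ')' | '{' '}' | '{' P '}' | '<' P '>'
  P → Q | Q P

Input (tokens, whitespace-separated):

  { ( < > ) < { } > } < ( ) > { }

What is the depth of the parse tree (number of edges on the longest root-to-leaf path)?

[P [Q { [P [Q ( [P [Q < >]] )] [P [Q < [P [Q { }]] >]]] }] [P [Q < [P [Q ( )]] >] [P [Q { }]]]]

7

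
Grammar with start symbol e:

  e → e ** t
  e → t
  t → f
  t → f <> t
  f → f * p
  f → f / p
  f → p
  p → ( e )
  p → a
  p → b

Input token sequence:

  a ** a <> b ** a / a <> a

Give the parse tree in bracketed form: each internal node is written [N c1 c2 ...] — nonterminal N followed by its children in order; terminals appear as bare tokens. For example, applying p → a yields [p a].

[e [e [e [t [f [p a]]]] ** [t [f [p a]] <> [t [f [p b]]]]] ** [t [f [f [p a]] / [p a]] <> [t [f [p a]]]]]

e
e ** t
e ** t ** t
t ** t ** t
f ** t ** t
p ** t ** t
a ** t ** t
a ** f <> t ** t
a ** p <> t ** t
a ** a <> t ** t
a ** a <> f ** t
a ** a <> p ** t
a ** a <> b ** t
a ** a <> b ** f <> t
a ** a <> b ** f / p <> t
a ** a <> b ** p / p <> t
a ** a <> b ** a / p <> t
a ** a <> b ** a / a <> t
a ** a <> b ** a / a <> f
a ** a <> b ** a / a <> p
a ** a <> b ** a / a <> a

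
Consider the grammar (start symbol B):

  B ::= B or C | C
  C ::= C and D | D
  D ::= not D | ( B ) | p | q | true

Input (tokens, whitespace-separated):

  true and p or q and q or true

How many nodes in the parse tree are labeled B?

3

[B [B [B [C [C [D true]] and [D p]]] or [C [C [D q]] and [D q]]] or [C [D true]]]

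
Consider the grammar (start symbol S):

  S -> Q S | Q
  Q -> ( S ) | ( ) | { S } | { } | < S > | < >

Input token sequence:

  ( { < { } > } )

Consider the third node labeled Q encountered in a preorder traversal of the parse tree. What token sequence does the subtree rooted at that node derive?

< { } >

[S [Q ( [S [Q { [S [Q < [S [Q { }]] >]] }]] )]]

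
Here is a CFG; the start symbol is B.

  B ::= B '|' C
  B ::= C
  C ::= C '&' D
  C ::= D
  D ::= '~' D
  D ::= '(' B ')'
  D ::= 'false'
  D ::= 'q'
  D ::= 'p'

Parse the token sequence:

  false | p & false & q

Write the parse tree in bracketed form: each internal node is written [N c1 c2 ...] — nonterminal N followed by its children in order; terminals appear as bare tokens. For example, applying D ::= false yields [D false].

B
B | C
C | C
D | C
false | C
false | C & D
false | C & D & D
false | D & D & D
false | p & D & D
false | p & false & D
false | p & false & q

[B [B [C [D false]]] | [C [C [C [D p]] & [D false]] & [D q]]]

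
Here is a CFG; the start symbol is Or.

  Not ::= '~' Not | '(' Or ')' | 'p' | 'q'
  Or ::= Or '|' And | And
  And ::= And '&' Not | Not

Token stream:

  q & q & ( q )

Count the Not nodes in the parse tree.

4

[Or [And [And [And [Not q]] & [Not q]] & [Not ( [Or [And [Not q]]] )]]]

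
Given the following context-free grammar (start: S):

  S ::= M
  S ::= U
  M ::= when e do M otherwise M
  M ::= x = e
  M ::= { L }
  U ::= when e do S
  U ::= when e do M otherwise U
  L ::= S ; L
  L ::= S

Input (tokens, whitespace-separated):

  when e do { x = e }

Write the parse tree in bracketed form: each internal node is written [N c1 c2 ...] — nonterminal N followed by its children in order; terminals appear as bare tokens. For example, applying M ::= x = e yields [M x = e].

S
U
when e do S
when e do M
when e do { L }
when e do { S }
when e do { M }
when e do { x = e }

[S [U when e do [S [M { [L [S [M x = e]]] }]]]]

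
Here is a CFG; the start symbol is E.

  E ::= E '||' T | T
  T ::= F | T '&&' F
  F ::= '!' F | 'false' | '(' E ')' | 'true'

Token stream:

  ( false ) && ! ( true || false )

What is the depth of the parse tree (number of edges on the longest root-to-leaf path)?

8

[E [T [T [F ( [E [T [F false]]] )]] && [F ! [F ( [E [E [T [F true]]] || [T [F false]]] )]]]]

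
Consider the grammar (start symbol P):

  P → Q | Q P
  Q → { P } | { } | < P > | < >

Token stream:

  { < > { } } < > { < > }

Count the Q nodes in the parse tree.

6

[P [Q { [P [Q < >] [P [Q { }]]] }] [P [Q < >] [P [Q { [P [Q < >]] }]]]]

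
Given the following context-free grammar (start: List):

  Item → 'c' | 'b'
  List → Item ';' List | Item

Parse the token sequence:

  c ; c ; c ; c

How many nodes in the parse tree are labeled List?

4

[List [Item c] ; [List [Item c] ; [List [Item c] ; [List [Item c]]]]]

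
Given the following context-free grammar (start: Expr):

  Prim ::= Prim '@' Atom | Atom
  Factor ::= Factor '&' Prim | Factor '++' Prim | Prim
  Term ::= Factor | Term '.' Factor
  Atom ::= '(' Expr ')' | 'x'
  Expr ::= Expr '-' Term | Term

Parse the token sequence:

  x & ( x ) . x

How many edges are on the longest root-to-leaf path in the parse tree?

11

[Expr [Term [Term [Factor [Factor [Prim [Atom x]]] & [Prim [Atom ( [Expr [Term [Factor [Prim [Atom x]]]]] )]]]] . [Factor [Prim [Atom x]]]]]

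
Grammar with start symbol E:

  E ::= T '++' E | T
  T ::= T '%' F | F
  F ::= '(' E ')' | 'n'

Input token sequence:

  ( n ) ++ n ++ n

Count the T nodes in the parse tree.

[E [T [F ( [E [T [F n]]] )]] ++ [E [T [F n]] ++ [E [T [F n]]]]]

4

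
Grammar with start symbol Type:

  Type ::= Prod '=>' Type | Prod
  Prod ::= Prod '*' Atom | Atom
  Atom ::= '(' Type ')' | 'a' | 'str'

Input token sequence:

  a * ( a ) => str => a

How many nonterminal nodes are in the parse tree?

14

[Type [Prod [Prod [Atom a]] * [Atom ( [Type [Prod [Atom a]]] )]] => [Type [Prod [Atom str]] => [Type [Prod [Atom a]]]]]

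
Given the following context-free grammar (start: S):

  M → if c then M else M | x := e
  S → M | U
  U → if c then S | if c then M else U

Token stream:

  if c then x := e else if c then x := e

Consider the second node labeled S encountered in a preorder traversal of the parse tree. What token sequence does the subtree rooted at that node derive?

[S [U if c then [M x := e] else [U if c then [S [M x := e]]]]]

x := e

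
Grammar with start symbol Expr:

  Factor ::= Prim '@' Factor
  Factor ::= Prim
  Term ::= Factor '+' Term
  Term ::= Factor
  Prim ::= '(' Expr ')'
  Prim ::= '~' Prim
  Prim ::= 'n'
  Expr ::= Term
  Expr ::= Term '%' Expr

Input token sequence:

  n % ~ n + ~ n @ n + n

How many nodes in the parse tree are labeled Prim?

7

[Expr [Term [Factor [Prim n]]] % [Expr [Term [Factor [Prim ~ [Prim n]]] + [Term [Factor [Prim ~ [Prim n]] @ [Factor [Prim n]]] + [Term [Factor [Prim n]]]]]]]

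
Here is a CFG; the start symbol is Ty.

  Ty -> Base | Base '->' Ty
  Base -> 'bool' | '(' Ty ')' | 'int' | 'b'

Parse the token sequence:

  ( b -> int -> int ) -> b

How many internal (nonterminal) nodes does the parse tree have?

10

[Ty [Base ( [Ty [Base b] -> [Ty [Base int] -> [Ty [Base int]]]] )] -> [Ty [Base b]]]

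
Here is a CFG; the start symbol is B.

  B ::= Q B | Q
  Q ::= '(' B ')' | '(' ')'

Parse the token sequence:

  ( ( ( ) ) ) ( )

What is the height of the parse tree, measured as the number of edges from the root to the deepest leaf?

6

[B [Q ( [B [Q ( [B [Q ( )]] )]] )] [B [Q ( )]]]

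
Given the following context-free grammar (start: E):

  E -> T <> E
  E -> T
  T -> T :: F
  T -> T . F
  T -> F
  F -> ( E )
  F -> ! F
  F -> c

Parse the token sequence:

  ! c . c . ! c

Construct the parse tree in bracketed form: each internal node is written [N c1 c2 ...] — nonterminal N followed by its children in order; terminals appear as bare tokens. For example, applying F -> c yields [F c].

[E [T [T [T [F ! [F c]]] . [F c]] . [F ! [F c]]]]

E
T
T . F
T . F . F
F . F . F
! F . F . F
! c . F . F
! c . c . F
! c . c . ! F
! c . c . ! c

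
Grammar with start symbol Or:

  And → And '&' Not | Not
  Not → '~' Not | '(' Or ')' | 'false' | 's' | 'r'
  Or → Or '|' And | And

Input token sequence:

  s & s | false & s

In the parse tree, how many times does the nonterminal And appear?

4

[Or [Or [And [And [Not s]] & [Not s]]] | [And [And [Not false]] & [Not s]]]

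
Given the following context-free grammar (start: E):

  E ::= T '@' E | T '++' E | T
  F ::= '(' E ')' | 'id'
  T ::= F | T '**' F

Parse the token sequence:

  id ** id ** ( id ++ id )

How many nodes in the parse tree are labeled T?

5

[E [T [T [T [F id]] ** [F id]] ** [F ( [E [T [F id]] ++ [E [T [F id]]]] )]]]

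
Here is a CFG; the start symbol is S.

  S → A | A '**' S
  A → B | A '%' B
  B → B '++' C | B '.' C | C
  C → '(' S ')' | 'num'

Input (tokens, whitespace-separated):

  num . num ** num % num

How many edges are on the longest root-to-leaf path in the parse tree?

6

[S [A [B [B [C num]] . [C num]]] ** [S [A [A [B [C num]]] % [B [C num]]]]]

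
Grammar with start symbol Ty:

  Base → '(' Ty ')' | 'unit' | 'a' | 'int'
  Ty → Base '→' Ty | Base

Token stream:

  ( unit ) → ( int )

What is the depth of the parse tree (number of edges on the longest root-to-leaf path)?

5

[Ty [Base ( [Ty [Base unit]] )] → [Ty [Base ( [Ty [Base int]] )]]]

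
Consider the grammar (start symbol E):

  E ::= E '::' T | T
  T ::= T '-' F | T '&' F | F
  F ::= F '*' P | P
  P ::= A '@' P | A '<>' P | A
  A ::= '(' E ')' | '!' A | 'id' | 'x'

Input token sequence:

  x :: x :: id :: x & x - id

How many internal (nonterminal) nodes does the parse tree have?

[E [E [E [E [T [F [P [A x]]]]] :: [T [F [P [A x]]]]] :: [T [F [P [A id]]]]] :: [T [T [T [F [P [A x]]]] & [F [P [A x]]]] - [F [P [A id]]]]]

28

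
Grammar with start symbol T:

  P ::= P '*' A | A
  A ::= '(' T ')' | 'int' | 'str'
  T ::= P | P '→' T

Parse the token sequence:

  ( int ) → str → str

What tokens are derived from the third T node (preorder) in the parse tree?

[T [P [A ( [T [P [A int]]] )]] → [T [P [A str]] → [T [P [A str]]]]]

str → str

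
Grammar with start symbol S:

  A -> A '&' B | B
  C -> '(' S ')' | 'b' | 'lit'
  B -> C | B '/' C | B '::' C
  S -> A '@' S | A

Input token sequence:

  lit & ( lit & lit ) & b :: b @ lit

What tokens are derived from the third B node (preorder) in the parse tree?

lit

[S [A [A [A [B [C lit]]] & [B [C ( [S [A [A [B [C lit]]] & [B [C lit]]]] )]]] & [B [B [C b]] :: [C b]]] @ [S [A [B [C lit]]]]]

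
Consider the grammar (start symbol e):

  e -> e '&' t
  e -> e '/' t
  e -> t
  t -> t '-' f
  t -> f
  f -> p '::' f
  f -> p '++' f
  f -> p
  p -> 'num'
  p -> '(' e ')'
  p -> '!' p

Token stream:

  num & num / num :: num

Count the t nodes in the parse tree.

3

[e [e [e [t [f [p num]]]] & [t [f [p num]]]] / [t [f [p num] :: [f [p num]]]]]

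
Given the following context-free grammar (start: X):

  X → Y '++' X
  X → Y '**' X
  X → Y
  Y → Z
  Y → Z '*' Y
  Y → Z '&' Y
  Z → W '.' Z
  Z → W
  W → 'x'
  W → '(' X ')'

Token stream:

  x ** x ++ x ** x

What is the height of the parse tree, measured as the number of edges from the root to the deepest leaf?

7

[X [Y [Z [W x]]] ** [X [Y [Z [W x]]] ++ [X [Y [Z [W x]]] ** [X [Y [Z [W x]]]]]]]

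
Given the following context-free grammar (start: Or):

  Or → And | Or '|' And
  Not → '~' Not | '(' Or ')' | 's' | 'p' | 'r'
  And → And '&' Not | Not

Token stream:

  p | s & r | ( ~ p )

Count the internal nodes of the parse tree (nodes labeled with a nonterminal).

[Or [Or [Or [And [Not p]]] | [And [And [Not s]] & [Not r]]] | [And [Not ( [Or [And [Not ~ [Not p]]]] )]]]

15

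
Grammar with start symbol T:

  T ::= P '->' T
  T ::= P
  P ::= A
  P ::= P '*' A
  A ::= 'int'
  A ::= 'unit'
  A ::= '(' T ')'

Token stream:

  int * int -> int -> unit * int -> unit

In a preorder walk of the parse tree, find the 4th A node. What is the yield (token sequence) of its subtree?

unit

[T [P [P [A int]] * [A int]] -> [T [P [A int]] -> [T [P [P [A unit]] * [A int]] -> [T [P [A unit]]]]]]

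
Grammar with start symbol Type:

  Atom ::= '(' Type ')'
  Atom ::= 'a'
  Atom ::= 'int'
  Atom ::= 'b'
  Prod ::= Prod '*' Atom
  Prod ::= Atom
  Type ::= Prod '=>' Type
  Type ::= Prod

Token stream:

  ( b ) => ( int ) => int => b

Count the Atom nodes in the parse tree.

[Type [Prod [Atom ( [Type [Prod [Atom b]]] )]] => [Type [Prod [Atom ( [Type [Prod [Atom int]]] )]] => [Type [Prod [Atom int]] => [Type [Prod [Atom b]]]]]]

6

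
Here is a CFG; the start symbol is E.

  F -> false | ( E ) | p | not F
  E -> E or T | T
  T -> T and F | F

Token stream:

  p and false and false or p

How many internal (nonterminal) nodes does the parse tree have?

10

[E [E [T [T [T [F p]] and [F false]] and [F false]]] or [T [F p]]]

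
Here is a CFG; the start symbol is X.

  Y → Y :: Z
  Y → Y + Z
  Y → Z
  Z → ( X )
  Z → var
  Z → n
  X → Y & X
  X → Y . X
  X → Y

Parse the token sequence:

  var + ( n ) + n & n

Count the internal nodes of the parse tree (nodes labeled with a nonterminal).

13

[X [Y [Y [Y [Z var]] + [Z ( [X [Y [Z n]]] )]] + [Z n]] & [X [Y [Z n]]]]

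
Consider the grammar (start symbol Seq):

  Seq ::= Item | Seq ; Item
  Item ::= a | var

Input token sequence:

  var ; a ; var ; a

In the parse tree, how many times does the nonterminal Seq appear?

[Seq [Seq [Seq [Seq [Item var]] ; [Item a]] ; [Item var]] ; [Item a]]

4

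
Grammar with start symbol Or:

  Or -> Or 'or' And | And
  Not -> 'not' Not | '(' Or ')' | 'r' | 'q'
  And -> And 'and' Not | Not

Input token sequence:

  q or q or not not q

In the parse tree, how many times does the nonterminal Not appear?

5

[Or [Or [Or [And [Not q]]] or [And [Not q]]] or [And [Not not [Not not [Not q]]]]]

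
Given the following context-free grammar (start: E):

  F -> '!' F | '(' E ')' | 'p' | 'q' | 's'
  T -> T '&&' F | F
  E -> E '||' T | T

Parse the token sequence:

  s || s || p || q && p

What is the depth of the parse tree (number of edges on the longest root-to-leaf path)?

6

[E [E [E [E [T [F s]]] || [T [F s]]] || [T [F p]]] || [T [T [F q]] && [F p]]]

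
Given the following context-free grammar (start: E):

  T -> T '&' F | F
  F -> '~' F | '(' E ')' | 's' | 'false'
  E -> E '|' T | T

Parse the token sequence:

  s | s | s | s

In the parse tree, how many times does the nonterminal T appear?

[E [E [E [E [T [F s]]] | [T [F s]]] | [T [F s]]] | [T [F s]]]

4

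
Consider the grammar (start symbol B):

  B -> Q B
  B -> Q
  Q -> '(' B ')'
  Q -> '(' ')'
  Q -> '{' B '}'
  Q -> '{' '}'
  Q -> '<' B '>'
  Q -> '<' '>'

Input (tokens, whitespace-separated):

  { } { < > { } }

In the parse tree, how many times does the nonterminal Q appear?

4

[B [Q { }] [B [Q { [B [Q < >] [B [Q { }]]] }]]]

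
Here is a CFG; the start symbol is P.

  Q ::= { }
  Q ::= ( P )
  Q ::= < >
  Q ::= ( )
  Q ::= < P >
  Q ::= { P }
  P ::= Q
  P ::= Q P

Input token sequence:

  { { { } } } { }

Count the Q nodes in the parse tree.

4

[P [Q { [P [Q { [P [Q { }]] }]] }] [P [Q { }]]]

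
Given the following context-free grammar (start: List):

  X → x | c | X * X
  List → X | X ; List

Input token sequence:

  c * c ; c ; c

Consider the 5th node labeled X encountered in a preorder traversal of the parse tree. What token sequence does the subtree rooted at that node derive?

c

[List [X [X c] * [X c]] ; [List [X c] ; [List [X c]]]]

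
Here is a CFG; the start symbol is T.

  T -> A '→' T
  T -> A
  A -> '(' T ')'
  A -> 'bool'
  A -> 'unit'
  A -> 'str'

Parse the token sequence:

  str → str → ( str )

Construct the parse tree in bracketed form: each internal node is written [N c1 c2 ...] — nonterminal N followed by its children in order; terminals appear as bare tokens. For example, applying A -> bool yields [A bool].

[T [A str] → [T [A str] → [T [A ( [T [A str]] )]]]]

T
A → T
str → T
str → A → T
str → str → T
str → str → A
str → str → ( T )
str → str → ( A )
str → str → ( str )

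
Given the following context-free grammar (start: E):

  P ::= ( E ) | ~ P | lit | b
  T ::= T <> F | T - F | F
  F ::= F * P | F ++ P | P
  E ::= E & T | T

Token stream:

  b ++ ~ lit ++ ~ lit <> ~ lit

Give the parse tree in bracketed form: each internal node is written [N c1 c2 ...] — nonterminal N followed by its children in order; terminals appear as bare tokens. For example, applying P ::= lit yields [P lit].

[E [T [T [F [F [F [P b]] ++ [P ~ [P lit]]] ++ [P ~ [P lit]]]] <> [F [P ~ [P lit]]]]]

E
T
T <> F
F <> F
F ++ P <> F
F ++ P ++ P <> F
P ++ P ++ P <> F
b ++ P ++ P <> F
b ++ ~ P ++ P <> F
b ++ ~ lit ++ P <> F
b ++ ~ lit ++ ~ P <> F
b ++ ~ lit ++ ~ lit <> F
b ++ ~ lit ++ ~ lit <> P
b ++ ~ lit ++ ~ lit <> ~ P
b ++ ~ lit ++ ~ lit <> ~ lit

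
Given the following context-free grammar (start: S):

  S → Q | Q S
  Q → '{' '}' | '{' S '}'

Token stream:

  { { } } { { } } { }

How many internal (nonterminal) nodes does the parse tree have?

10

[S [Q { [S [Q { }]] }] [S [Q { [S [Q { }]] }] [S [Q { }]]]]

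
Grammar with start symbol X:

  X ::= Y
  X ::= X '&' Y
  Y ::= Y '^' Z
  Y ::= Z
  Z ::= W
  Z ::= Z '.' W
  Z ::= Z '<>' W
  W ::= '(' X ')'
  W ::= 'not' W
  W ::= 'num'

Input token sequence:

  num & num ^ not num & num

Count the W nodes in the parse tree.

[X [X [X [Y [Z [W num]]]] & [Y [Y [Z [W num]]] ^ [Z [W not [W num]]]]] & [Y [Z [W num]]]]

5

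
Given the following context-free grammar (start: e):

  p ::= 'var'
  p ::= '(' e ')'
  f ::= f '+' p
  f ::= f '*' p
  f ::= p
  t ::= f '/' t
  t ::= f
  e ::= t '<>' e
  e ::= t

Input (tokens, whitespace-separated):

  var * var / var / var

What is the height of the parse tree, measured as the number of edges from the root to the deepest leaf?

6

[e [t [f [f [p var]] * [p var]] / [t [f [p var]] / [t [f [p var]]]]]]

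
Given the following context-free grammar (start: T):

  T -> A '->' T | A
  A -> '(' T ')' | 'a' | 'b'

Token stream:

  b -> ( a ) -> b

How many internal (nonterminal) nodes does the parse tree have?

8

[T [A b] -> [T [A ( [T [A a]] )] -> [T [A b]]]]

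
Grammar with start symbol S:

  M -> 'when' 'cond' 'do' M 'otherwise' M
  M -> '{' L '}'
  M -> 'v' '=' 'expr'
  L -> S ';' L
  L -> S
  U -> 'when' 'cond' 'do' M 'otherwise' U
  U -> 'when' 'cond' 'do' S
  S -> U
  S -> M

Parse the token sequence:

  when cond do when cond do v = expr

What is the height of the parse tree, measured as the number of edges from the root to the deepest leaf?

6

[S [U when cond do [S [U when cond do [S [M v = expr]]]]]]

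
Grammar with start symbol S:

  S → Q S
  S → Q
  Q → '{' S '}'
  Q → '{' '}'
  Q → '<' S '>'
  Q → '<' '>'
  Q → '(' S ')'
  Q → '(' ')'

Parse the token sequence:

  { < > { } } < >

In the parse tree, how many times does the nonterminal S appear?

4

[S [Q { [S [Q < >] [S [Q { }]]] }] [S [Q < >]]]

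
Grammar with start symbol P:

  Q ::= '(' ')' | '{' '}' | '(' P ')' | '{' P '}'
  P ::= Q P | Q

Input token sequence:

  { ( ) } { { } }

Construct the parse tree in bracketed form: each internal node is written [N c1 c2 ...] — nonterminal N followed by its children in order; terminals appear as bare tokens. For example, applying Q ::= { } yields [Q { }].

P
Q P
{ P } P
{ Q } P
{ ( ) } P
{ ( ) } Q
{ ( ) } { P }
{ ( ) } { Q }
{ ( ) } { { } }

[P [Q { [P [Q ( )]] }] [P [Q { [P [Q { }]] }]]]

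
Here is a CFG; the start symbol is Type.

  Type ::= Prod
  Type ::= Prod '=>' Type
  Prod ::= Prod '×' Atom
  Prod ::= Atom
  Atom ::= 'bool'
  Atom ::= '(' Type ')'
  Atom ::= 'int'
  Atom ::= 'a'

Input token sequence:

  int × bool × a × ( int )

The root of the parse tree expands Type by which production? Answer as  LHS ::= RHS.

Type ::= Prod

[Type [Prod [Prod [Prod [Prod [Atom int]] × [Atom bool]] × [Atom a]] × [Atom ( [Type [Prod [Atom int]]] )]]]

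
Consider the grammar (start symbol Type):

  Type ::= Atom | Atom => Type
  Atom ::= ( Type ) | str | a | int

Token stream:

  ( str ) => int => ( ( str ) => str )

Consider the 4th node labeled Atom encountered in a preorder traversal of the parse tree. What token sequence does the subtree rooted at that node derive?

[Type [Atom ( [Type [Atom str]] )] => [Type [Atom int] => [Type [Atom ( [Type [Atom ( [Type [Atom str]] )] => [Type [Atom str]]] )]]]]

( ( str ) => str )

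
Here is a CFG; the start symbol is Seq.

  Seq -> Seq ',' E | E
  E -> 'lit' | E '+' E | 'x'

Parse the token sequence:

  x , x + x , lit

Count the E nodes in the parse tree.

[Seq [Seq [Seq [E x]] , [E [E x] + [E x]]] , [E lit]]

5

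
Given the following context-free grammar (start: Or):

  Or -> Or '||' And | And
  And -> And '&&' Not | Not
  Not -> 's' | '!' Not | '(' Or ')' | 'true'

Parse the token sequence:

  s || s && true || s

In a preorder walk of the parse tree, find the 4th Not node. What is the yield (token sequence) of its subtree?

s

[Or [Or [Or [And [Not s]]] || [And [And [Not s]] && [Not true]]] || [And [Not s]]]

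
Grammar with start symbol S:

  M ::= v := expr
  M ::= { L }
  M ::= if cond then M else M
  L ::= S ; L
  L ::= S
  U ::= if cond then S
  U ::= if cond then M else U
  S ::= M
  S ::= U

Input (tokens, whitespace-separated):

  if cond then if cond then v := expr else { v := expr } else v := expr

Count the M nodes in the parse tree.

[S [M if cond then [M if cond then [M v := expr] else [M { [L [S [M v := expr]]] }]] else [M v := expr]]]

6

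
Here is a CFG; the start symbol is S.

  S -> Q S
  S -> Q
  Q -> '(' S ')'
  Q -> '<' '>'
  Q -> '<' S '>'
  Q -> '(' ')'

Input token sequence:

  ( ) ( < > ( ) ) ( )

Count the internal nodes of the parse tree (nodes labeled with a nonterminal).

[S [Q ( )] [S [Q ( [S [Q < >] [S [Q ( )]]] )] [S [Q ( )]]]]

10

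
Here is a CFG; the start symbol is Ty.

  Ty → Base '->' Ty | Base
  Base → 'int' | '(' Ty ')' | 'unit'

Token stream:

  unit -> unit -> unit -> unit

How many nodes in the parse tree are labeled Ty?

4

[Ty [Base unit] -> [Ty [Base unit] -> [Ty [Base unit] -> [Ty [Base unit]]]]]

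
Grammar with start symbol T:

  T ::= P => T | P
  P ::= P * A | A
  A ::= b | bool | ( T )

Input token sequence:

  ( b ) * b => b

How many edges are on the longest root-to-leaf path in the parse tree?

7

[T [P [P [A ( [T [P [A b]]] )]] * [A b]] => [T [P [A b]]]]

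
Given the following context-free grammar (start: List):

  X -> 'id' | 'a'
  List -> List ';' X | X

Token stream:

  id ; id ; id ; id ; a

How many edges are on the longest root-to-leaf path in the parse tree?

[List [List [List [List [List [X id]] ; [X id]] ; [X id]] ; [X id]] ; [X a]]

6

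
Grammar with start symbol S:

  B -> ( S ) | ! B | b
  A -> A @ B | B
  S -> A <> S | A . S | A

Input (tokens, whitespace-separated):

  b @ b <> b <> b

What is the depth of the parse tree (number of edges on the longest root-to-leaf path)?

5

[S [A [A [B b]] @ [B b]] <> [S [A [B b]] <> [S [A [B b]]]]]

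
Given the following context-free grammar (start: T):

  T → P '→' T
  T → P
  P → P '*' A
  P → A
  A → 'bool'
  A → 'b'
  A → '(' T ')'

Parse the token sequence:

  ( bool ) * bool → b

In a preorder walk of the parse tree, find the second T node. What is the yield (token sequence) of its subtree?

[T [P [P [A ( [T [P [A bool]]] )]] * [A bool]] → [T [P [A b]]]]

bool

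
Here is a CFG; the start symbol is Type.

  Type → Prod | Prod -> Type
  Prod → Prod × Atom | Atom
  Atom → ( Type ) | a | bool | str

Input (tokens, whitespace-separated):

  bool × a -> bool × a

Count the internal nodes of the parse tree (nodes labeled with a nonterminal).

10

[Type [Prod [Prod [Atom bool]] × [Atom a]] -> [Type [Prod [Prod [Atom bool]] × [Atom a]]]]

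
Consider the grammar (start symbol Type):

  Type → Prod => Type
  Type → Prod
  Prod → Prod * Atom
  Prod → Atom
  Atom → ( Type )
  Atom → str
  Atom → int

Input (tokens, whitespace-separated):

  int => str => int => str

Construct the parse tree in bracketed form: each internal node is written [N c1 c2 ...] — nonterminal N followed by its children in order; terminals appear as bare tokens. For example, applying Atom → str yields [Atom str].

Type
Prod => Type
Atom => Type
int => Type
int => Prod => Type
int => Atom => Type
int => str => Type
int => str => Prod => Type
int => str => Atom => Type
int => str => int => Type
int => str => int => Prod
int => str => int => Atom
int => str => int => str

[Type [Prod [Atom int]] => [Type [Prod [Atom str]] => [Type [Prod [Atom int]] => [Type [Prod [Atom str]]]]]]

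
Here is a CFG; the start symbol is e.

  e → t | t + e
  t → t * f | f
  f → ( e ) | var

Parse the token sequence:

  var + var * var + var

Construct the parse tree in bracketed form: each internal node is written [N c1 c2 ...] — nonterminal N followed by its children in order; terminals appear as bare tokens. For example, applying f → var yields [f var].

[e [t [f var]] + [e [t [t [f var]] * [f var]] + [e [t [f var]]]]]

e
t + e
f + e
var + e
var + t + e
var + t * f + e
var + f * f + e
var + var * f + e
var + var * var + e
var + var * var + t
var + var * var + f
var + var * var + var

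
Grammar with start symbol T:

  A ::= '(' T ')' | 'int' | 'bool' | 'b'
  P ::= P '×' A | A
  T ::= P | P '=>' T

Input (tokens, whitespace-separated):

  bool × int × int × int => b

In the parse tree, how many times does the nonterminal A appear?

5

[T [P [P [P [P [A bool]] × [A int]] × [A int]] × [A int]] => [T [P [A b]]]]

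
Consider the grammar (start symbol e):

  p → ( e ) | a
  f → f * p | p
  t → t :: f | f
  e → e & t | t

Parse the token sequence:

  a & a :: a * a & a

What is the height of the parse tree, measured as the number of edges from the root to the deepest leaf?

[e [e [e [t [f [p a]]]] & [t [t [f [p a]]] :: [f [f [p a]] * [p a]]]] & [t [f [p a]]]]

6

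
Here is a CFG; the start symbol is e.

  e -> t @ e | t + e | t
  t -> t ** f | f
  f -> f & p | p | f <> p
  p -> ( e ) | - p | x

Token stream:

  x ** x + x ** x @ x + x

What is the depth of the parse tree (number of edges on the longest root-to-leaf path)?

7

[e [t [t [f [p x]]] ** [f [p x]]] + [e [t [t [f [p x]]] ** [f [p x]]] @ [e [t [f [p x]]] + [e [t [f [p x]]]]]]]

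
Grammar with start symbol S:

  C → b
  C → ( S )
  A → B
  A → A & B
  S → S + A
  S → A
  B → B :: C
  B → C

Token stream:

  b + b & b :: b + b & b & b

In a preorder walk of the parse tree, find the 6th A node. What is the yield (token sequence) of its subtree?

[S [S [S [A [B [C b]]]] + [A [A [B [C b]]] & [B [B [C b]] :: [C b]]]] + [A [A [A [B [C b]]] & [B [C b]]] & [B [C b]]]]

b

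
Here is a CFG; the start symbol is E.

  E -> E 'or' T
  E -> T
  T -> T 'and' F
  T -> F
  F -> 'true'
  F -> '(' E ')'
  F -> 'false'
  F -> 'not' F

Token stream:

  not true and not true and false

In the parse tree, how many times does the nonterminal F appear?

5

[E [T [T [T [F not [F true]]] and [F not [F true]]] and [F false]]]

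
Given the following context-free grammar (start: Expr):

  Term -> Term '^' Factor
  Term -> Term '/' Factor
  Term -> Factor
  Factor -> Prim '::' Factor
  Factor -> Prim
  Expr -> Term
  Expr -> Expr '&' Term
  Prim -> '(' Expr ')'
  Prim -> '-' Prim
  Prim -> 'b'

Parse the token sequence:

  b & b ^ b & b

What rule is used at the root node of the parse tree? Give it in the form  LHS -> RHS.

[Expr [Expr [Expr [Term [Factor [Prim b]]]] & [Term [Term [Factor [Prim b]]] ^ [Factor [Prim b]]]] & [Term [Factor [Prim b]]]]

Expr -> Expr '&' Term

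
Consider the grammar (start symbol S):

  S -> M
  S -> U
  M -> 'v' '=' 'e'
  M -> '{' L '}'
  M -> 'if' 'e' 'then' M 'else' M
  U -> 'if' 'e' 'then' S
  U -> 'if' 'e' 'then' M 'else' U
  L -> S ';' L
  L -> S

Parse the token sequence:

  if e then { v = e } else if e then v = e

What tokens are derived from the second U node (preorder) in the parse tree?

if e then v = e

[S [U if e then [M { [L [S [M v = e]]] }] else [U if e then [S [M v = e]]]]]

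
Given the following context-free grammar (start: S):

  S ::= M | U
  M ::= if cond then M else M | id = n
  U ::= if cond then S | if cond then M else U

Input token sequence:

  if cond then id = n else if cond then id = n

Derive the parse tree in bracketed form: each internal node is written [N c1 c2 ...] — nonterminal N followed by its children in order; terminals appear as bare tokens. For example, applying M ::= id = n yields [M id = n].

S
U
if cond then M else U
if cond then id = n else U
if cond then id = n else if cond then S
if cond then id = n else if cond then M
if cond then id = n else if cond then id = n

[S [U if cond then [M id = n] else [U if cond then [S [M id = n]]]]]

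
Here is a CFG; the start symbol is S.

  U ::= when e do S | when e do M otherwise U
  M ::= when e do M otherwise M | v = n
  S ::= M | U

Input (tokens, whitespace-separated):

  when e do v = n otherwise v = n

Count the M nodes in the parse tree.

3

[S [M when e do [M v = n] otherwise [M v = n]]]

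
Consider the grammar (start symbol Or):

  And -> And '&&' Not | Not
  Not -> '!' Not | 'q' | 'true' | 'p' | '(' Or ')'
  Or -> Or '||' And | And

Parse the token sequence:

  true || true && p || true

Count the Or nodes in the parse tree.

3

[Or [Or [Or [And [Not true]]] || [And [And [Not true]] && [Not p]]] || [And [Not true]]]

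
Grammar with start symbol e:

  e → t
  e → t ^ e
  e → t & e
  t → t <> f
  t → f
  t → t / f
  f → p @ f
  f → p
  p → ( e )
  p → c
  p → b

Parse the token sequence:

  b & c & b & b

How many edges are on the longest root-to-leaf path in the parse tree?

[e [t [f [p b]]] & [e [t [f [p c]]] & [e [t [f [p b]]] & [e [t [f [p b]]]]]]]

7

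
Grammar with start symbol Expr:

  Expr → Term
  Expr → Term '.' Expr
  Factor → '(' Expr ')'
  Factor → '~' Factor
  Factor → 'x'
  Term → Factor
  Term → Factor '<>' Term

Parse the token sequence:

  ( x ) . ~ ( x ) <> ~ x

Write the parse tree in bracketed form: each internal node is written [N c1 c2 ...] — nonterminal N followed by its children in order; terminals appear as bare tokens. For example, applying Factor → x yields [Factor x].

Expr
Term . Expr
Factor . Expr
( Expr ) . Expr
( Term ) . Expr
( Factor ) . Expr
( x ) . Expr
( x ) . Term
( x ) . Factor <> Term
( x ) . ~ Factor <> Term
( x ) . ~ ( Expr ) <> Term
( x ) . ~ ( Term ) <> Term
( x ) . ~ ( Factor ) <> Term
( x ) . ~ ( x ) <> Term
( x ) . ~ ( x ) <> Factor
( x ) . ~ ( x ) <> ~ Factor
( x ) . ~ ( x ) <> ~ x

[Expr [Term [Factor ( [Expr [Term [Factor x]]] )]] . [Expr [Term [Factor ~ [Factor ( [Expr [Term [Factor x]]] )]] <> [Term [Factor ~ [Factor x]]]]]]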